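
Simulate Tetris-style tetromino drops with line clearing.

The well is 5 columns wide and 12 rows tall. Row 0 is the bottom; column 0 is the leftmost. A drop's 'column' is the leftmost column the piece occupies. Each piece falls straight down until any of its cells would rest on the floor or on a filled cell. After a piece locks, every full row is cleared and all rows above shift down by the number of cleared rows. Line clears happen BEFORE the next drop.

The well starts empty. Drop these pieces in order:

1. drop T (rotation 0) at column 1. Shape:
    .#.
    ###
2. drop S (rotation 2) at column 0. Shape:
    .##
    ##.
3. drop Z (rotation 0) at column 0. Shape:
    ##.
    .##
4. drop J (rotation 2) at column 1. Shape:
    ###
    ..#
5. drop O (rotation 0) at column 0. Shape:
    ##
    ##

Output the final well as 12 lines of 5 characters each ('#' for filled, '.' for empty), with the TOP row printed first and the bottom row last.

Answer: .....
.....
.....
.....
##...
##...
.###.
##.#.
.##..
.##..
###..
.###.

Derivation:
Drop 1: T rot0 at col 1 lands with bottom-row=0; cleared 0 line(s) (total 0); column heights now [0 1 2 1 0], max=2
Drop 2: S rot2 at col 0 lands with bottom-row=1; cleared 0 line(s) (total 0); column heights now [2 3 3 1 0], max=3
Drop 3: Z rot0 at col 0 lands with bottom-row=3; cleared 0 line(s) (total 0); column heights now [5 5 4 1 0], max=5
Drop 4: J rot2 at col 1 lands with bottom-row=4; cleared 0 line(s) (total 0); column heights now [5 6 6 6 0], max=6
Drop 5: O rot0 at col 0 lands with bottom-row=6; cleared 0 line(s) (total 0); column heights now [8 8 6 6 0], max=8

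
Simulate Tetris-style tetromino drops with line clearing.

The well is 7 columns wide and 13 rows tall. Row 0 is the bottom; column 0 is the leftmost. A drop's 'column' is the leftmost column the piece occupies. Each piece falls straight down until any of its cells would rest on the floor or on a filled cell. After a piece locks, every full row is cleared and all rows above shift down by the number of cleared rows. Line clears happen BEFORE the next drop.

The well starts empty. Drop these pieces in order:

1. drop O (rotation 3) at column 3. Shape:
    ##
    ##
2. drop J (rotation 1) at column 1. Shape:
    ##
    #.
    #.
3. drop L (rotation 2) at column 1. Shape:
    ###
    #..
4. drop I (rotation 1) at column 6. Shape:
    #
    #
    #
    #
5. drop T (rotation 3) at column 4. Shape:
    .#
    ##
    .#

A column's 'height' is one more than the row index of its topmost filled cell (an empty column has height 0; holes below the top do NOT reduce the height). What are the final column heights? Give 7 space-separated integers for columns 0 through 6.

Drop 1: O rot3 at col 3 lands with bottom-row=0; cleared 0 line(s) (total 0); column heights now [0 0 0 2 2 0 0], max=2
Drop 2: J rot1 at col 1 lands with bottom-row=0; cleared 0 line(s) (total 0); column heights now [0 3 3 2 2 0 0], max=3
Drop 3: L rot2 at col 1 lands with bottom-row=3; cleared 0 line(s) (total 0); column heights now [0 5 5 5 2 0 0], max=5
Drop 4: I rot1 at col 6 lands with bottom-row=0; cleared 0 line(s) (total 0); column heights now [0 5 5 5 2 0 4], max=5
Drop 5: T rot3 at col 4 lands with bottom-row=1; cleared 0 line(s) (total 0); column heights now [0 5 5 5 3 4 4], max=5

Answer: 0 5 5 5 3 4 4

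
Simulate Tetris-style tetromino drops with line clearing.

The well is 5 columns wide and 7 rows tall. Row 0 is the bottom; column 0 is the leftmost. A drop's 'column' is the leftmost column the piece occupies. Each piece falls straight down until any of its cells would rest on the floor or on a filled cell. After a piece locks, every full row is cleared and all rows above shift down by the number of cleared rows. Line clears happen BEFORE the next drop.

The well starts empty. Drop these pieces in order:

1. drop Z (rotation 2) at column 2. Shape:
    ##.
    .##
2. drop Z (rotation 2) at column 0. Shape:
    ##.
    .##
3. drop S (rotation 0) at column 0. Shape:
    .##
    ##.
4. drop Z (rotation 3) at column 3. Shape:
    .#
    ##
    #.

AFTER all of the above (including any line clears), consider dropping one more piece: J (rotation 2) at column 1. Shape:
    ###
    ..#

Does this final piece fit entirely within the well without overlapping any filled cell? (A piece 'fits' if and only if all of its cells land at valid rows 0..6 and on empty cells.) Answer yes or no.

Drop 1: Z rot2 at col 2 lands with bottom-row=0; cleared 0 line(s) (total 0); column heights now [0 0 2 2 1], max=2
Drop 2: Z rot2 at col 0 lands with bottom-row=2; cleared 0 line(s) (total 0); column heights now [4 4 3 2 1], max=4
Drop 3: S rot0 at col 0 lands with bottom-row=4; cleared 0 line(s) (total 0); column heights now [5 6 6 2 1], max=6
Drop 4: Z rot3 at col 3 lands with bottom-row=2; cleared 0 line(s) (total 0); column heights now [5 6 6 4 5], max=6
Test piece J rot2 at col 1 (width 3): heights before test = [5 6 6 4 5]; fits = True

Answer: yes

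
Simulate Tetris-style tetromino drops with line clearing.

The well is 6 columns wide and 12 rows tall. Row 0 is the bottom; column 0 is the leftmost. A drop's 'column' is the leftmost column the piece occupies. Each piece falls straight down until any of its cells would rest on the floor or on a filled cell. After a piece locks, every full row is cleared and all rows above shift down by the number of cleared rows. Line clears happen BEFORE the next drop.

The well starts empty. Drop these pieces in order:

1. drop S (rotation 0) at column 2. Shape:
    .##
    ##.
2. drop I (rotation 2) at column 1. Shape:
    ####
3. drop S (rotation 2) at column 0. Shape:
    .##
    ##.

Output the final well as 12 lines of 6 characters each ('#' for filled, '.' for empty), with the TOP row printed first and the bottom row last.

Drop 1: S rot0 at col 2 lands with bottom-row=0; cleared 0 line(s) (total 0); column heights now [0 0 1 2 2 0], max=2
Drop 2: I rot2 at col 1 lands with bottom-row=2; cleared 0 line(s) (total 0); column heights now [0 3 3 3 3 0], max=3
Drop 3: S rot2 at col 0 lands with bottom-row=3; cleared 0 line(s) (total 0); column heights now [4 5 5 3 3 0], max=5

Answer: ......
......
......
......
......
......
......
.##...
##....
.####.
...##.
..##..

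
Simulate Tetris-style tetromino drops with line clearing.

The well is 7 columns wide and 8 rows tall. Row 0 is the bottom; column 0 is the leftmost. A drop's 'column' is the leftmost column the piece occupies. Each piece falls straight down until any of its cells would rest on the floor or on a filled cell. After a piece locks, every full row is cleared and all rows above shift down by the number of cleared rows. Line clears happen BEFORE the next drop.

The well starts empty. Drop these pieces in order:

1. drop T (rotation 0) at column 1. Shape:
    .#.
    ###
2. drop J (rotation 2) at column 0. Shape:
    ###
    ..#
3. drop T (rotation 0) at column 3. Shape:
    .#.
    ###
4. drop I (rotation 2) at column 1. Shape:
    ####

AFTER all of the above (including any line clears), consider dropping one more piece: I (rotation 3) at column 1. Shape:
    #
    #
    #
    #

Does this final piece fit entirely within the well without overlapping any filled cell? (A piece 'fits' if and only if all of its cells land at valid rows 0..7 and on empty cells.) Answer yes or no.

Answer: no

Derivation:
Drop 1: T rot0 at col 1 lands with bottom-row=0; cleared 0 line(s) (total 0); column heights now [0 1 2 1 0 0 0], max=2
Drop 2: J rot2 at col 0 lands with bottom-row=2; cleared 0 line(s) (total 0); column heights now [4 4 4 1 0 0 0], max=4
Drop 3: T rot0 at col 3 lands with bottom-row=1; cleared 0 line(s) (total 0); column heights now [4 4 4 2 3 2 0], max=4
Drop 4: I rot2 at col 1 lands with bottom-row=4; cleared 0 line(s) (total 0); column heights now [4 5 5 5 5 2 0], max=5
Test piece I rot3 at col 1 (width 1): heights before test = [4 5 5 5 5 2 0]; fits = False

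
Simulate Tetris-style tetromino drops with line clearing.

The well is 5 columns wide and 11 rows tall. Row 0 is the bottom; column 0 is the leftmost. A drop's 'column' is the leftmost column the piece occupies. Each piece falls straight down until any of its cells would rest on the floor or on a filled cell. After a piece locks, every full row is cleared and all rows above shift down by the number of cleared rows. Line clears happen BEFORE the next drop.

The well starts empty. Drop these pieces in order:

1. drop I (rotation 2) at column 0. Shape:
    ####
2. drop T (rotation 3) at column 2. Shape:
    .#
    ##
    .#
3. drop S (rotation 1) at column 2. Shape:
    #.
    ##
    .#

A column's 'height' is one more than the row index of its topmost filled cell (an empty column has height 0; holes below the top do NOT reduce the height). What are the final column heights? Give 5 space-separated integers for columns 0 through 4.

Answer: 1 1 7 6 0

Derivation:
Drop 1: I rot2 at col 0 lands with bottom-row=0; cleared 0 line(s) (total 0); column heights now [1 1 1 1 0], max=1
Drop 2: T rot3 at col 2 lands with bottom-row=1; cleared 0 line(s) (total 0); column heights now [1 1 3 4 0], max=4
Drop 3: S rot1 at col 2 lands with bottom-row=4; cleared 0 line(s) (total 0); column heights now [1 1 7 6 0], max=7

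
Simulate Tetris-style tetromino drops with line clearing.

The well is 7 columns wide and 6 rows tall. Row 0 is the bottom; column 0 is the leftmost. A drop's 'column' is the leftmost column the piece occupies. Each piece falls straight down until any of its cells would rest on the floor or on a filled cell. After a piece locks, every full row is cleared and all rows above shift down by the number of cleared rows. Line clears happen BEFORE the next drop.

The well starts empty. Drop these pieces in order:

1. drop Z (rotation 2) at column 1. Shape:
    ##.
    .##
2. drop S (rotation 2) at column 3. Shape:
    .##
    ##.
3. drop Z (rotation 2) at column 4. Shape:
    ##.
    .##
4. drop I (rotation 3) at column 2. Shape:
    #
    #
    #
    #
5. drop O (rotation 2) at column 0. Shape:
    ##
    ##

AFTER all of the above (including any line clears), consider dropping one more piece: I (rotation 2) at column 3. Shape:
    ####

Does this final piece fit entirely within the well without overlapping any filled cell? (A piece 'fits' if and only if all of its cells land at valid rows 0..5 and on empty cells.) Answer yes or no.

Drop 1: Z rot2 at col 1 lands with bottom-row=0; cleared 0 line(s) (total 0); column heights now [0 2 2 1 0 0 0], max=2
Drop 2: S rot2 at col 3 lands with bottom-row=1; cleared 0 line(s) (total 0); column heights now [0 2 2 2 3 3 0], max=3
Drop 3: Z rot2 at col 4 lands with bottom-row=3; cleared 0 line(s) (total 0); column heights now [0 2 2 2 5 5 4], max=5
Drop 4: I rot3 at col 2 lands with bottom-row=2; cleared 0 line(s) (total 0); column heights now [0 2 6 2 5 5 4], max=6
Drop 5: O rot2 at col 0 lands with bottom-row=2; cleared 0 line(s) (total 0); column heights now [4 4 6 2 5 5 4], max=6
Test piece I rot2 at col 3 (width 4): heights before test = [4 4 6 2 5 5 4]; fits = True

Answer: yes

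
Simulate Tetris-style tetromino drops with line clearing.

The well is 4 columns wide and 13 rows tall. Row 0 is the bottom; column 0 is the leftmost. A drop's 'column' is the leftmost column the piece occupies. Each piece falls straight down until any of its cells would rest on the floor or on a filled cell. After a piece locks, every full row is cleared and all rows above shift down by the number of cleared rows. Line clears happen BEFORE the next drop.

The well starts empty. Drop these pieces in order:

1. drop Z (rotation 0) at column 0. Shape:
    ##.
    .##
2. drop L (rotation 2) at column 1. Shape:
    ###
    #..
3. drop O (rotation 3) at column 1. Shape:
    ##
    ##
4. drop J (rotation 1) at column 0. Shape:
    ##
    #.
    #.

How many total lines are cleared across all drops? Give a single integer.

Answer: 0

Derivation:
Drop 1: Z rot0 at col 0 lands with bottom-row=0; cleared 0 line(s) (total 0); column heights now [2 2 1 0], max=2
Drop 2: L rot2 at col 1 lands with bottom-row=2; cleared 0 line(s) (total 0); column heights now [2 4 4 4], max=4
Drop 3: O rot3 at col 1 lands with bottom-row=4; cleared 0 line(s) (total 0); column heights now [2 6 6 4], max=6
Drop 4: J rot1 at col 0 lands with bottom-row=4; cleared 0 line(s) (total 0); column heights now [7 7 6 4], max=7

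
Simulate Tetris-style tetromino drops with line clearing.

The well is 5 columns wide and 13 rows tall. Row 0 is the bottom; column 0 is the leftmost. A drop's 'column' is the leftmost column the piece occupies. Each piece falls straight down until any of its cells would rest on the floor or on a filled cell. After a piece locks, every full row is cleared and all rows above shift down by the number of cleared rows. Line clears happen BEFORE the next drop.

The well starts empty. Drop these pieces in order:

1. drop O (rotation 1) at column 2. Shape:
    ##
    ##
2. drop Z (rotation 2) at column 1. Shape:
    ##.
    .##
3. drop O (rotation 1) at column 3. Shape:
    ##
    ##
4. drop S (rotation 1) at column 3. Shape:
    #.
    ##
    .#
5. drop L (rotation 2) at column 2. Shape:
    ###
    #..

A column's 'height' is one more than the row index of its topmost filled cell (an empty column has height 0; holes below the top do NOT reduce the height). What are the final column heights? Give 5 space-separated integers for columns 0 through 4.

Drop 1: O rot1 at col 2 lands with bottom-row=0; cleared 0 line(s) (total 0); column heights now [0 0 2 2 0], max=2
Drop 2: Z rot2 at col 1 lands with bottom-row=2; cleared 0 line(s) (total 0); column heights now [0 4 4 3 0], max=4
Drop 3: O rot1 at col 3 lands with bottom-row=3; cleared 0 line(s) (total 0); column heights now [0 4 4 5 5], max=5
Drop 4: S rot1 at col 3 lands with bottom-row=5; cleared 0 line(s) (total 0); column heights now [0 4 4 8 7], max=8
Drop 5: L rot2 at col 2 lands with bottom-row=7; cleared 0 line(s) (total 0); column heights now [0 4 9 9 9], max=9

Answer: 0 4 9 9 9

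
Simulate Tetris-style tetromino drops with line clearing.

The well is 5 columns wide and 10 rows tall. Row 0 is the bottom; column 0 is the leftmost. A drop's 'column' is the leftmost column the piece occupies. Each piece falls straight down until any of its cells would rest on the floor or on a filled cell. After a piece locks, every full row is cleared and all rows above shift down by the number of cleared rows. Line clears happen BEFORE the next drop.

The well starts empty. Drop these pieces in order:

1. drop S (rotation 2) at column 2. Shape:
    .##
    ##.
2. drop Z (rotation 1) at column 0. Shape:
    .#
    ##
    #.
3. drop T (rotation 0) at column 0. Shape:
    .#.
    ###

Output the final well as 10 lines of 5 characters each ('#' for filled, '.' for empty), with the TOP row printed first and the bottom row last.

Answer: .....
.....
.....
.....
.....
.#...
###..
.#...
##.##
#.##.

Derivation:
Drop 1: S rot2 at col 2 lands with bottom-row=0; cleared 0 line(s) (total 0); column heights now [0 0 1 2 2], max=2
Drop 2: Z rot1 at col 0 lands with bottom-row=0; cleared 0 line(s) (total 0); column heights now [2 3 1 2 2], max=3
Drop 3: T rot0 at col 0 lands with bottom-row=3; cleared 0 line(s) (total 0); column heights now [4 5 4 2 2], max=5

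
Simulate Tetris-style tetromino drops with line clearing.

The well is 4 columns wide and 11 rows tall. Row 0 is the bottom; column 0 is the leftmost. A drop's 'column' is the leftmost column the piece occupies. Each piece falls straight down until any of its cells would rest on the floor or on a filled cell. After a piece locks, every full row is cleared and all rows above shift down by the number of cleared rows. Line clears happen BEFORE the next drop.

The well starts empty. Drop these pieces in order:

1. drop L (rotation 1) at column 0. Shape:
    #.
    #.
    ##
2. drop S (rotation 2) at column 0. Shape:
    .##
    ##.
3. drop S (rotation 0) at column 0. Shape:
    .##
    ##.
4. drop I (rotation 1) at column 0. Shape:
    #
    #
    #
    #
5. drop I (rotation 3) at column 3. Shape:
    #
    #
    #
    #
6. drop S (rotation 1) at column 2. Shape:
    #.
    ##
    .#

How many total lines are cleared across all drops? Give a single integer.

Drop 1: L rot1 at col 0 lands with bottom-row=0; cleared 0 line(s) (total 0); column heights now [3 1 0 0], max=3
Drop 2: S rot2 at col 0 lands with bottom-row=3; cleared 0 line(s) (total 0); column heights now [4 5 5 0], max=5
Drop 3: S rot0 at col 0 lands with bottom-row=5; cleared 0 line(s) (total 0); column heights now [6 7 7 0], max=7
Drop 4: I rot1 at col 0 lands with bottom-row=6; cleared 0 line(s) (total 0); column heights now [10 7 7 0], max=10
Drop 5: I rot3 at col 3 lands with bottom-row=0; cleared 0 line(s) (total 0); column heights now [10 7 7 4], max=10
Drop 6: S rot1 at col 2 lands with bottom-row=6; cleared 1 line(s) (total 1); column heights now [9 6 8 7], max=9

Answer: 1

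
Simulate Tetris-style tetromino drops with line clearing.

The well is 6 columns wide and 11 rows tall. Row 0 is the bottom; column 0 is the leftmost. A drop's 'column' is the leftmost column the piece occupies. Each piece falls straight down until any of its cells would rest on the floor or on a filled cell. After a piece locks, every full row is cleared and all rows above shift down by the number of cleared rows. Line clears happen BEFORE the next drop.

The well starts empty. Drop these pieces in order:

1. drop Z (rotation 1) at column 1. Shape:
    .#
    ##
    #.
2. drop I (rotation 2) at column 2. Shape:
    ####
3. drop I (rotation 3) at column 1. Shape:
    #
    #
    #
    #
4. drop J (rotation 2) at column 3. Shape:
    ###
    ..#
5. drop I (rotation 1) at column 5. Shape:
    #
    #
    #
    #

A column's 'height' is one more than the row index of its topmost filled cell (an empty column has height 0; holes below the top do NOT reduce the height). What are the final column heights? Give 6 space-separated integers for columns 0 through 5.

Drop 1: Z rot1 at col 1 lands with bottom-row=0; cleared 0 line(s) (total 0); column heights now [0 2 3 0 0 0], max=3
Drop 2: I rot2 at col 2 lands with bottom-row=3; cleared 0 line(s) (total 0); column heights now [0 2 4 4 4 4], max=4
Drop 3: I rot3 at col 1 lands with bottom-row=2; cleared 0 line(s) (total 0); column heights now [0 6 4 4 4 4], max=6
Drop 4: J rot2 at col 3 lands with bottom-row=4; cleared 0 line(s) (total 0); column heights now [0 6 4 6 6 6], max=6
Drop 5: I rot1 at col 5 lands with bottom-row=6; cleared 0 line(s) (total 0); column heights now [0 6 4 6 6 10], max=10

Answer: 0 6 4 6 6 10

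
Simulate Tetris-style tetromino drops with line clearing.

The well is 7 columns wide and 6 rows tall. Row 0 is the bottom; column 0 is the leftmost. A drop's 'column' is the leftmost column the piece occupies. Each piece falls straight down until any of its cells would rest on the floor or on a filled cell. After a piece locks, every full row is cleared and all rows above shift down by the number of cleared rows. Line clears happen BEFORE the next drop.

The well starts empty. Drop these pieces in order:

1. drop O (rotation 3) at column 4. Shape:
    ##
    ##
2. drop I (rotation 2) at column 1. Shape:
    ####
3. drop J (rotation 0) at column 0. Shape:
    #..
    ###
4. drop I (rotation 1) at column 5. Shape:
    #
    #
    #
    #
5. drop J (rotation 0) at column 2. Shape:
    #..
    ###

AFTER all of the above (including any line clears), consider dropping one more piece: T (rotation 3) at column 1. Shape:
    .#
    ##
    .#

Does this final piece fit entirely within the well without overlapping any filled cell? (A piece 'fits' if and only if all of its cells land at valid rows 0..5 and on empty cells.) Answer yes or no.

Drop 1: O rot3 at col 4 lands with bottom-row=0; cleared 0 line(s) (total 0); column heights now [0 0 0 0 2 2 0], max=2
Drop 2: I rot2 at col 1 lands with bottom-row=2; cleared 0 line(s) (total 0); column heights now [0 3 3 3 3 2 0], max=3
Drop 3: J rot0 at col 0 lands with bottom-row=3; cleared 0 line(s) (total 0); column heights now [5 4 4 3 3 2 0], max=5
Drop 4: I rot1 at col 5 lands with bottom-row=2; cleared 0 line(s) (total 0); column heights now [5 4 4 3 3 6 0], max=6
Drop 5: J rot0 at col 2 lands with bottom-row=4; cleared 0 line(s) (total 0); column heights now [5 4 6 5 5 6 0], max=6
Test piece T rot3 at col 1 (width 2): heights before test = [5 4 6 5 5 6 0]; fits = False

Answer: no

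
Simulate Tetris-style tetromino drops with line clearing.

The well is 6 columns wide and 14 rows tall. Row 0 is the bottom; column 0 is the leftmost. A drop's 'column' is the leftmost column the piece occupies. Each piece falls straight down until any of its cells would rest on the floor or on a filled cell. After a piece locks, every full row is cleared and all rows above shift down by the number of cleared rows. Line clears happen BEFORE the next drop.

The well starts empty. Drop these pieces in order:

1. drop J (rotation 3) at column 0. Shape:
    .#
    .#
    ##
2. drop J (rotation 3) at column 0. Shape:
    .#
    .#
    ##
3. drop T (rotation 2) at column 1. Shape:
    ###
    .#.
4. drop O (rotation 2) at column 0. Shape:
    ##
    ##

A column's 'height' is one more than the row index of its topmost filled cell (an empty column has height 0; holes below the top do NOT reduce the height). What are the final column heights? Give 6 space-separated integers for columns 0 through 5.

Answer: 9 9 7 7 0 0

Derivation:
Drop 1: J rot3 at col 0 lands with bottom-row=0; cleared 0 line(s) (total 0); column heights now [1 3 0 0 0 0], max=3
Drop 2: J rot3 at col 0 lands with bottom-row=3; cleared 0 line(s) (total 0); column heights now [4 6 0 0 0 0], max=6
Drop 3: T rot2 at col 1 lands with bottom-row=5; cleared 0 line(s) (total 0); column heights now [4 7 7 7 0 0], max=7
Drop 4: O rot2 at col 0 lands with bottom-row=7; cleared 0 line(s) (total 0); column heights now [9 9 7 7 0 0], max=9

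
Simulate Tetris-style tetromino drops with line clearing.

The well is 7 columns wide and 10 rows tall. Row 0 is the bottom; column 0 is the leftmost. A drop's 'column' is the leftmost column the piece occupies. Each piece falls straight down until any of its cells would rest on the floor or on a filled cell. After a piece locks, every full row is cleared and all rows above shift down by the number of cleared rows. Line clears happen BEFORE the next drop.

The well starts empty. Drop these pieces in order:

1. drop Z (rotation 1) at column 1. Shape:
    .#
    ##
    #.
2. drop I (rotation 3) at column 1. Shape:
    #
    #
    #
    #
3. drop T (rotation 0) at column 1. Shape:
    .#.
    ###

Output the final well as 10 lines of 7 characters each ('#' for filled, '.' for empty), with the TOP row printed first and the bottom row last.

Drop 1: Z rot1 at col 1 lands with bottom-row=0; cleared 0 line(s) (total 0); column heights now [0 2 3 0 0 0 0], max=3
Drop 2: I rot3 at col 1 lands with bottom-row=2; cleared 0 line(s) (total 0); column heights now [0 6 3 0 0 0 0], max=6
Drop 3: T rot0 at col 1 lands with bottom-row=6; cleared 0 line(s) (total 0); column heights now [0 7 8 7 0 0 0], max=8

Answer: .......
.......
..#....
.###...
.#.....
.#.....
.#.....
.##....
.##....
.#.....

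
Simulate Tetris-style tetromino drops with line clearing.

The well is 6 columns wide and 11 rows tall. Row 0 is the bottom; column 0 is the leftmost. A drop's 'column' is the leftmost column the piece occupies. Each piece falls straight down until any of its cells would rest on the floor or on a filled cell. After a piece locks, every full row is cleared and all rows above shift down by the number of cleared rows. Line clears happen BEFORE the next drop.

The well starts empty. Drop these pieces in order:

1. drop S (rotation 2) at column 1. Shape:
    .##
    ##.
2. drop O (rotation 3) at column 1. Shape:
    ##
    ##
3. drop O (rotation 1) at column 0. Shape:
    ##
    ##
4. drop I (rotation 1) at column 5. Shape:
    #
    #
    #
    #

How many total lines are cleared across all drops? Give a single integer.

Answer: 0

Derivation:
Drop 1: S rot2 at col 1 lands with bottom-row=0; cleared 0 line(s) (total 0); column heights now [0 1 2 2 0 0], max=2
Drop 2: O rot3 at col 1 lands with bottom-row=2; cleared 0 line(s) (total 0); column heights now [0 4 4 2 0 0], max=4
Drop 3: O rot1 at col 0 lands with bottom-row=4; cleared 0 line(s) (total 0); column heights now [6 6 4 2 0 0], max=6
Drop 4: I rot1 at col 5 lands with bottom-row=0; cleared 0 line(s) (total 0); column heights now [6 6 4 2 0 4], max=6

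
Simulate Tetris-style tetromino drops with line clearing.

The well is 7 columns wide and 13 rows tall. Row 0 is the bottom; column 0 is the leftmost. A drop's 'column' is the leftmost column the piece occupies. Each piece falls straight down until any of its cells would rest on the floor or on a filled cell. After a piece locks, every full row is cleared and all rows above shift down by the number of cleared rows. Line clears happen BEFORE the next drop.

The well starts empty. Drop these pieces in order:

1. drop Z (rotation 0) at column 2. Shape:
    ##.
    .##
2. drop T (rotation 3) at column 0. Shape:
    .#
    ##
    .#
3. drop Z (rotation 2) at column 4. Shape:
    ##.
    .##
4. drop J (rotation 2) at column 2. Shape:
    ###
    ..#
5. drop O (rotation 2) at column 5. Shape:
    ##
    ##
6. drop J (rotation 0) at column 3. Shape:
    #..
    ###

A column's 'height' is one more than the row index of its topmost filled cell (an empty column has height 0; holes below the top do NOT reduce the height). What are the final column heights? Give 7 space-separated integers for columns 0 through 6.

Drop 1: Z rot0 at col 2 lands with bottom-row=0; cleared 0 line(s) (total 0); column heights now [0 0 2 2 1 0 0], max=2
Drop 2: T rot3 at col 0 lands with bottom-row=0; cleared 0 line(s) (total 0); column heights now [2 3 2 2 1 0 0], max=3
Drop 3: Z rot2 at col 4 lands with bottom-row=0; cleared 0 line(s) (total 0); column heights now [2 3 2 2 2 2 1], max=3
Drop 4: J rot2 at col 2 lands with bottom-row=2; cleared 0 line(s) (total 0); column heights now [2 3 4 4 4 2 1], max=4
Drop 5: O rot2 at col 5 lands with bottom-row=2; cleared 0 line(s) (total 0); column heights now [2 3 4 4 4 4 4], max=4
Drop 6: J rot0 at col 3 lands with bottom-row=4; cleared 0 line(s) (total 0); column heights now [2 3 4 6 5 5 4], max=6

Answer: 2 3 4 6 5 5 4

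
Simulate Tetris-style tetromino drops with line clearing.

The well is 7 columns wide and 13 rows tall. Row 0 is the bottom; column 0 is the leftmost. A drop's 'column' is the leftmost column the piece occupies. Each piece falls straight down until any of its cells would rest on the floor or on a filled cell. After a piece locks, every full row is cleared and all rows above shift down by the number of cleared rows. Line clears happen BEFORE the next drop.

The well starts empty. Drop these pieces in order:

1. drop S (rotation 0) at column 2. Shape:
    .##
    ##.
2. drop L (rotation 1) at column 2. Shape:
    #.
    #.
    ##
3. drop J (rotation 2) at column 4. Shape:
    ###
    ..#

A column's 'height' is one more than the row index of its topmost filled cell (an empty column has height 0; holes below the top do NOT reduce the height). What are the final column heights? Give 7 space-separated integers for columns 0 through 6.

Drop 1: S rot0 at col 2 lands with bottom-row=0; cleared 0 line(s) (total 0); column heights now [0 0 1 2 2 0 0], max=2
Drop 2: L rot1 at col 2 lands with bottom-row=2; cleared 0 line(s) (total 0); column heights now [0 0 5 3 2 0 0], max=5
Drop 3: J rot2 at col 4 lands with bottom-row=1; cleared 0 line(s) (total 0); column heights now [0 0 5 3 3 3 3], max=5

Answer: 0 0 5 3 3 3 3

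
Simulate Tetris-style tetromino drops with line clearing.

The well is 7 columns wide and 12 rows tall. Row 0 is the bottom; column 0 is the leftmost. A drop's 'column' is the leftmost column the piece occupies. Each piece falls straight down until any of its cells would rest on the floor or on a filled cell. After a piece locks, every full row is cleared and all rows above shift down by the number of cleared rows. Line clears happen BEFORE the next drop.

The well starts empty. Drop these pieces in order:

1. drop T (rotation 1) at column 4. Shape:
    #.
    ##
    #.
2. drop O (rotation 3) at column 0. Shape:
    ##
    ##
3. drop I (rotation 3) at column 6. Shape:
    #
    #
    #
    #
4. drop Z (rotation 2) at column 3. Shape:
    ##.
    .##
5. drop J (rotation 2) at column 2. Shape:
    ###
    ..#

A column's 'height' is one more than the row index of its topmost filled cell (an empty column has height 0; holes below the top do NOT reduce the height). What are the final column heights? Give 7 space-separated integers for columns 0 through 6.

Drop 1: T rot1 at col 4 lands with bottom-row=0; cleared 0 line(s) (total 0); column heights now [0 0 0 0 3 2 0], max=3
Drop 2: O rot3 at col 0 lands with bottom-row=0; cleared 0 line(s) (total 0); column heights now [2 2 0 0 3 2 0], max=3
Drop 3: I rot3 at col 6 lands with bottom-row=0; cleared 0 line(s) (total 0); column heights now [2 2 0 0 3 2 4], max=4
Drop 4: Z rot2 at col 3 lands with bottom-row=3; cleared 0 line(s) (total 0); column heights now [2 2 0 5 5 4 4], max=5
Drop 5: J rot2 at col 2 lands with bottom-row=5; cleared 0 line(s) (total 0); column heights now [2 2 7 7 7 4 4], max=7

Answer: 2 2 7 7 7 4 4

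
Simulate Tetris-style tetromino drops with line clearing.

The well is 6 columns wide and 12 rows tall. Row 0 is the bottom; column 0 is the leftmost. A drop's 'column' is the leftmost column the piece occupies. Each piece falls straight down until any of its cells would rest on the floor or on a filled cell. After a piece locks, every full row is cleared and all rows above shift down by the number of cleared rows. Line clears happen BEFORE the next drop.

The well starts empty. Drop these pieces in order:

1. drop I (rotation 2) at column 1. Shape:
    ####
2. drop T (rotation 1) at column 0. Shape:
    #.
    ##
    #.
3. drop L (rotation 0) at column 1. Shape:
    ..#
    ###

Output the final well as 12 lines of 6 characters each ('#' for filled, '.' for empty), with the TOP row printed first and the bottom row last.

Answer: ......
......
......
......
......
......
......
......
...#..
####..
##....
#####.

Derivation:
Drop 1: I rot2 at col 1 lands with bottom-row=0; cleared 0 line(s) (total 0); column heights now [0 1 1 1 1 0], max=1
Drop 2: T rot1 at col 0 lands with bottom-row=0; cleared 0 line(s) (total 0); column heights now [3 2 1 1 1 0], max=3
Drop 3: L rot0 at col 1 lands with bottom-row=2; cleared 0 line(s) (total 0); column heights now [3 3 3 4 1 0], max=4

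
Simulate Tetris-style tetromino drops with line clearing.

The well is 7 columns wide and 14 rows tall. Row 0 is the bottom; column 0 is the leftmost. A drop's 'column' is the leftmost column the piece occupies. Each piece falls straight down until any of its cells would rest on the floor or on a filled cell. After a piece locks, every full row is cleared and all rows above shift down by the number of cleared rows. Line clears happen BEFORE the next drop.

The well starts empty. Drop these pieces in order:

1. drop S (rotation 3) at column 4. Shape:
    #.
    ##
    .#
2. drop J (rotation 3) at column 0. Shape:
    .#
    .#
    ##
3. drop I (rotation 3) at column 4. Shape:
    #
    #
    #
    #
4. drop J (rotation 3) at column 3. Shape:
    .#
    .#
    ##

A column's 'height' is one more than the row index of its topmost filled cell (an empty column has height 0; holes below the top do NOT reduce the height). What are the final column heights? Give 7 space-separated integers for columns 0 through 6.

Drop 1: S rot3 at col 4 lands with bottom-row=0; cleared 0 line(s) (total 0); column heights now [0 0 0 0 3 2 0], max=3
Drop 2: J rot3 at col 0 lands with bottom-row=0; cleared 0 line(s) (total 0); column heights now [1 3 0 0 3 2 0], max=3
Drop 3: I rot3 at col 4 lands with bottom-row=3; cleared 0 line(s) (total 0); column heights now [1 3 0 0 7 2 0], max=7
Drop 4: J rot3 at col 3 lands with bottom-row=7; cleared 0 line(s) (total 0); column heights now [1 3 0 8 10 2 0], max=10

Answer: 1 3 0 8 10 2 0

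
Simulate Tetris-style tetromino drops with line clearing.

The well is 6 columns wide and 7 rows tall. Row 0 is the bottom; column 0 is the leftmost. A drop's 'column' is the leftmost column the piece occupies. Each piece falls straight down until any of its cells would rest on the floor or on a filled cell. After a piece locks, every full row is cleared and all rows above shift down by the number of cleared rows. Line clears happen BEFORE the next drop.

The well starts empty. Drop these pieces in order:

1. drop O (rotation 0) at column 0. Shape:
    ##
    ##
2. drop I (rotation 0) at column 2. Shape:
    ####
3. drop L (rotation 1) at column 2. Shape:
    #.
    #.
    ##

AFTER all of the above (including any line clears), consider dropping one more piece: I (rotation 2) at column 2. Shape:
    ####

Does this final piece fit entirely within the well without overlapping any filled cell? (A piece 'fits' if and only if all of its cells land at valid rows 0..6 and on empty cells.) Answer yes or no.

Answer: yes

Derivation:
Drop 1: O rot0 at col 0 lands with bottom-row=0; cleared 0 line(s) (total 0); column heights now [2 2 0 0 0 0], max=2
Drop 2: I rot0 at col 2 lands with bottom-row=0; cleared 1 line(s) (total 1); column heights now [1 1 0 0 0 0], max=1
Drop 3: L rot1 at col 2 lands with bottom-row=0; cleared 0 line(s) (total 1); column heights now [1 1 3 1 0 0], max=3
Test piece I rot2 at col 2 (width 4): heights before test = [1 1 3 1 0 0]; fits = True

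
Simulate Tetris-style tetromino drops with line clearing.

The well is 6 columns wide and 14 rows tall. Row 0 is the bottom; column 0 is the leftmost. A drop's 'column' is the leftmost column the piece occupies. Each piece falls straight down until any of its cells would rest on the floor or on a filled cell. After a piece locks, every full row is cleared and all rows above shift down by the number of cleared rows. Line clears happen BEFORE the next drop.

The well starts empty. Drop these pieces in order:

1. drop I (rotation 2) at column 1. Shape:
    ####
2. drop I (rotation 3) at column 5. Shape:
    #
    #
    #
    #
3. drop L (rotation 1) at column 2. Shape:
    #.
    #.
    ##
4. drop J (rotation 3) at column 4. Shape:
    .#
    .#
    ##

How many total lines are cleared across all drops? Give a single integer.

Drop 1: I rot2 at col 1 lands with bottom-row=0; cleared 0 line(s) (total 0); column heights now [0 1 1 1 1 0], max=1
Drop 2: I rot3 at col 5 lands with bottom-row=0; cleared 0 line(s) (total 0); column heights now [0 1 1 1 1 4], max=4
Drop 3: L rot1 at col 2 lands with bottom-row=1; cleared 0 line(s) (total 0); column heights now [0 1 4 2 1 4], max=4
Drop 4: J rot3 at col 4 lands with bottom-row=4; cleared 0 line(s) (total 0); column heights now [0 1 4 2 5 7], max=7

Answer: 0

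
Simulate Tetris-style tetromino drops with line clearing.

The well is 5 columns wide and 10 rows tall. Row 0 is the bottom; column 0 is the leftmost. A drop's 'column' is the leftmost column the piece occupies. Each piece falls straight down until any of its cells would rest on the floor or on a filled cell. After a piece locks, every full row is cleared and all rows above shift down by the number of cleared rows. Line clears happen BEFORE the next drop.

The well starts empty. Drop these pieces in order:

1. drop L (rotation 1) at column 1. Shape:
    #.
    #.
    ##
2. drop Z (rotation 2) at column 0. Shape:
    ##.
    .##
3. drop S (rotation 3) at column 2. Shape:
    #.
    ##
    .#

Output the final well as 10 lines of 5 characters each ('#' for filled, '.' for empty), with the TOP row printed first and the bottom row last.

Answer: .....
.....
.....
.....
..#..
####.
.###.
.#...
.#...
.##..

Derivation:
Drop 1: L rot1 at col 1 lands with bottom-row=0; cleared 0 line(s) (total 0); column heights now [0 3 1 0 0], max=3
Drop 2: Z rot2 at col 0 lands with bottom-row=3; cleared 0 line(s) (total 0); column heights now [5 5 4 0 0], max=5
Drop 3: S rot3 at col 2 lands with bottom-row=3; cleared 0 line(s) (total 0); column heights now [5 5 6 5 0], max=6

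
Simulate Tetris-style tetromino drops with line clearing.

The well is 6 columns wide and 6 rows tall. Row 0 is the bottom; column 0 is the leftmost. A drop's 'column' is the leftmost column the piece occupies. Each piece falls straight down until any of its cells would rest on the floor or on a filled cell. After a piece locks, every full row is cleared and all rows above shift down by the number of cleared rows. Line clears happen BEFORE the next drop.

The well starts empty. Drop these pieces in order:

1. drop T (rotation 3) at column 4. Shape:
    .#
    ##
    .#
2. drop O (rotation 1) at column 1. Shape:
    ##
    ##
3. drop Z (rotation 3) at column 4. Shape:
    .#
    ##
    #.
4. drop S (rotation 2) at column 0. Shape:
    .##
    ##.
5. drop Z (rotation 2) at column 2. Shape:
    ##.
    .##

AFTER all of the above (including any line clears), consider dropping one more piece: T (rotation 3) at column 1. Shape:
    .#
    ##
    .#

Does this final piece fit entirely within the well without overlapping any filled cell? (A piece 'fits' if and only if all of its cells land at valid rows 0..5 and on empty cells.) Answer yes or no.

Drop 1: T rot3 at col 4 lands with bottom-row=0; cleared 0 line(s) (total 0); column heights now [0 0 0 0 2 3], max=3
Drop 2: O rot1 at col 1 lands with bottom-row=0; cleared 0 line(s) (total 0); column heights now [0 2 2 0 2 3], max=3
Drop 3: Z rot3 at col 4 lands with bottom-row=2; cleared 0 line(s) (total 0); column heights now [0 2 2 0 4 5], max=5
Drop 4: S rot2 at col 0 lands with bottom-row=2; cleared 0 line(s) (total 0); column heights now [3 4 4 0 4 5], max=5
Drop 5: Z rot2 at col 2 lands with bottom-row=4; cleared 0 line(s) (total 0); column heights now [3 4 6 6 5 5], max=6
Test piece T rot3 at col 1 (width 2): heights before test = [3 4 6 6 5 5]; fits = False

Answer: no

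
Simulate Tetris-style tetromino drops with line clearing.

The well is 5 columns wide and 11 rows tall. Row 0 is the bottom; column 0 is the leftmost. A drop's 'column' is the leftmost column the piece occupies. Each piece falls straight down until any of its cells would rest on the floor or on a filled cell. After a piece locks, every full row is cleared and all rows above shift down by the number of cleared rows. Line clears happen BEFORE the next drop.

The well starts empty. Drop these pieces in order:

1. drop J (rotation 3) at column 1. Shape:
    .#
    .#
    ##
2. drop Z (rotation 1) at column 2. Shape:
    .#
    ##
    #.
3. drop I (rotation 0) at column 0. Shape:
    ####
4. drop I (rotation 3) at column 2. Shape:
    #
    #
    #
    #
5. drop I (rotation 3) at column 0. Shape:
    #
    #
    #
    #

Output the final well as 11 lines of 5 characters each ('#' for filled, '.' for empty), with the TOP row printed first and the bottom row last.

Answer: #.#..
#.#..
#.#..
#.#..
####.
...#.
..##.
..#..
..#..
..#..
.##..

Derivation:
Drop 1: J rot3 at col 1 lands with bottom-row=0; cleared 0 line(s) (total 0); column heights now [0 1 3 0 0], max=3
Drop 2: Z rot1 at col 2 lands with bottom-row=3; cleared 0 line(s) (total 0); column heights now [0 1 5 6 0], max=6
Drop 3: I rot0 at col 0 lands with bottom-row=6; cleared 0 line(s) (total 0); column heights now [7 7 7 7 0], max=7
Drop 4: I rot3 at col 2 lands with bottom-row=7; cleared 0 line(s) (total 0); column heights now [7 7 11 7 0], max=11
Drop 5: I rot3 at col 0 lands with bottom-row=7; cleared 0 line(s) (total 0); column heights now [11 7 11 7 0], max=11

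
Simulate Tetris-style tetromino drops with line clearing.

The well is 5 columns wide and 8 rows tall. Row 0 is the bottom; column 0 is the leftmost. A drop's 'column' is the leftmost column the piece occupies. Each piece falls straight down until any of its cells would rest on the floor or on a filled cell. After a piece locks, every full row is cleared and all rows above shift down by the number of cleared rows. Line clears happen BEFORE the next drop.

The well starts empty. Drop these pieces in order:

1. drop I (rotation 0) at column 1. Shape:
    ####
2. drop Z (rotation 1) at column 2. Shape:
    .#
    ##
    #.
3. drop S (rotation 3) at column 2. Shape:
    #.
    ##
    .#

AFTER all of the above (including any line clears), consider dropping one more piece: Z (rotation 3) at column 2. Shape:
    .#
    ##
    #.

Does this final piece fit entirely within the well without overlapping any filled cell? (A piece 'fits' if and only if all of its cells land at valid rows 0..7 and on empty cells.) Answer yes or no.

Answer: no

Derivation:
Drop 1: I rot0 at col 1 lands with bottom-row=0; cleared 0 line(s) (total 0); column heights now [0 1 1 1 1], max=1
Drop 2: Z rot1 at col 2 lands with bottom-row=1; cleared 0 line(s) (total 0); column heights now [0 1 3 4 1], max=4
Drop 3: S rot3 at col 2 lands with bottom-row=4; cleared 0 line(s) (total 0); column heights now [0 1 7 6 1], max=7
Test piece Z rot3 at col 2 (width 2): heights before test = [0 1 7 6 1]; fits = False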